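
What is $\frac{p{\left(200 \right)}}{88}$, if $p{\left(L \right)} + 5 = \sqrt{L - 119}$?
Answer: $\frac{1}{22} \approx 0.045455$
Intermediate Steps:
$p{\left(L \right)} = -5 + \sqrt{-119 + L}$ ($p{\left(L \right)} = -5 + \sqrt{L - 119} = -5 + \sqrt{-119 + L}$)
$\frac{p{\left(200 \right)}}{88} = \frac{-5 + \sqrt{-119 + 200}}{88} = \left(-5 + \sqrt{81}\right) \frac{1}{88} = \left(-5 + 9\right) \frac{1}{88} = 4 \cdot \frac{1}{88} = \frac{1}{22}$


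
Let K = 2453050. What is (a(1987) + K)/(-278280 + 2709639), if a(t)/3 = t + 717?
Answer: 2461162/2431359 ≈ 1.0123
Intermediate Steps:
a(t) = 2151 + 3*t (a(t) = 3*(t + 717) = 3*(717 + t) = 2151 + 3*t)
(a(1987) + K)/(-278280 + 2709639) = ((2151 + 3*1987) + 2453050)/(-278280 + 2709639) = ((2151 + 5961) + 2453050)/2431359 = (8112 + 2453050)*(1/2431359) = 2461162*(1/2431359) = 2461162/2431359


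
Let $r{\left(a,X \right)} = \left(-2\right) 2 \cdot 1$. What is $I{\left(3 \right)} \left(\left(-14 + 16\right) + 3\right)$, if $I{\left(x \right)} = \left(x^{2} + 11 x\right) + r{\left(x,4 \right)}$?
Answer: $190$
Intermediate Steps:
$r{\left(a,X \right)} = -4$ ($r{\left(a,X \right)} = \left(-4\right) 1 = -4$)
$I{\left(x \right)} = -4 + x^{2} + 11 x$ ($I{\left(x \right)} = \left(x^{2} + 11 x\right) - 4 = -4 + x^{2} + 11 x$)
$I{\left(3 \right)} \left(\left(-14 + 16\right) + 3\right) = \left(-4 + 3^{2} + 11 \cdot 3\right) \left(\left(-14 + 16\right) + 3\right) = \left(-4 + 9 + 33\right) \left(2 + 3\right) = 38 \cdot 5 = 190$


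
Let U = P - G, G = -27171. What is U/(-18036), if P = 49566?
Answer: -25579/6012 ≈ -4.2547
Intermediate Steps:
U = 76737 (U = 49566 - 1*(-27171) = 49566 + 27171 = 76737)
U/(-18036) = 76737/(-18036) = 76737*(-1/18036) = -25579/6012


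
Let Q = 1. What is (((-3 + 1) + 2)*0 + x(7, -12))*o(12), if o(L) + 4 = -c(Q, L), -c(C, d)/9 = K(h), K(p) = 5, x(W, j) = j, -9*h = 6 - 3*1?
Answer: -492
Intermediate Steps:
h = -⅓ (h = -(6 - 3*1)/9 = -(6 - 3)/9 = -⅑*3 = -⅓ ≈ -0.33333)
c(C, d) = -45 (c(C, d) = -9*5 = -45)
o(L) = 41 (o(L) = -4 - 1*(-45) = -4 + 45 = 41)
(((-3 + 1) + 2)*0 + x(7, -12))*o(12) = (((-3 + 1) + 2)*0 - 12)*41 = ((-2 + 2)*0 - 12)*41 = (0*0 - 12)*41 = (0 - 12)*41 = -12*41 = -492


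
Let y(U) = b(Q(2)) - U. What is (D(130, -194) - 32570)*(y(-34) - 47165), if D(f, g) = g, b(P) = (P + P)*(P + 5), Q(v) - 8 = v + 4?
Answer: 1526769636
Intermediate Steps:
Q(v) = 12 + v (Q(v) = 8 + (v + 4) = 8 + (4 + v) = 12 + v)
b(P) = 2*P*(5 + P) (b(P) = (2*P)*(5 + P) = 2*P*(5 + P))
y(U) = 532 - U (y(U) = 2*(12 + 2)*(5 + (12 + 2)) - U = 2*14*(5 + 14) - U = 2*14*19 - U = 532 - U)
(D(130, -194) - 32570)*(y(-34) - 47165) = (-194 - 32570)*((532 - 1*(-34)) - 47165) = -32764*((532 + 34) - 47165) = -32764*(566 - 47165) = -32764*(-46599) = 1526769636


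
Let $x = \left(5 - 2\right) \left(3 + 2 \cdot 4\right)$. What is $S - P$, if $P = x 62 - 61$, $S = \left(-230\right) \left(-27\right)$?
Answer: $4225$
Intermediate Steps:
$S = 6210$
$x = 33$ ($x = 3 \left(3 + 8\right) = 3 \cdot 11 = 33$)
$P = 1985$ ($P = 33 \cdot 62 - 61 = 2046 - 61 = 1985$)
$S - P = 6210 - 1985 = 4225$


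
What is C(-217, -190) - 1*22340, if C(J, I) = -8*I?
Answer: -20820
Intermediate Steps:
C(-217, -190) - 1*22340 = -8*(-190) - 1*22340 = 1520 - 22340 = -20820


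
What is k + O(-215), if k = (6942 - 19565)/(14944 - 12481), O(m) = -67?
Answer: -177644/2463 ≈ -72.125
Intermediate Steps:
k = -12623/2463 ≈ -5.1251
k + O(-215) = -12623/2463 - 67 = -177644/2463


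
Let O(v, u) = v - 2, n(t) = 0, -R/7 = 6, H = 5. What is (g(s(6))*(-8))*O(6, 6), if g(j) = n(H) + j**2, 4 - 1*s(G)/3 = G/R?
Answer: -242208/49 ≈ -4943.0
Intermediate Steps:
R = -42 (R = -7*6 = -42)
s(G) = 12 + G/14 (s(G) = 12 - 3*G/(-42) = 12 - 3*G*(-1)/42 = 12 - (-1)*G/14 = 12 + G/14)
g(j) = j**2 (g(j) = 0 + j**2 = j**2)
O(v, u) = -2 + v
(g(s(6))*(-8))*O(6, 6) = ((12 + (1/14)*6)**2*(-8))*(-2 + 6) = ((12 + 3/7)**2*(-8))*4 = ((87/7)**2*(-8))*4 = ((7569/49)*(-8))*4 = -60552/49*4 = -242208/49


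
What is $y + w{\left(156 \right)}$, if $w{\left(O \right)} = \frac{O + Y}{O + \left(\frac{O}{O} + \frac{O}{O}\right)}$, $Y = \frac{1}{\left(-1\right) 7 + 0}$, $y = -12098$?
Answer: $- \frac{13379297}{1106} \approx -12097.0$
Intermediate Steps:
$Y = - \frac{1}{7}$ ($Y = \frac{1}{-7 + 0} = \frac{1}{-7} = - \frac{1}{7} \approx -0.14286$)
$w{\left(O \right)} = \frac{- \frac{1}{7} + O}{2 + O}$ ($w{\left(O \right)} = \frac{O - \frac{1}{7}}{O + \left(\frac{O}{O} + \frac{O}{O}\right)} = \frac{- \frac{1}{7} + O}{O + \left(1 + 1\right)} = \frac{- \frac{1}{7} + O}{O + 2} = \frac{- \frac{1}{7} + O}{2 + O}$)
$y + w{\left(156 \right)} = -12098 + \frac{- \frac{1}{7} + 156}{2 + 156} = -12098 + \frac{1}{158} \cdot \frac{1091}{7} = -12098 + \frac{1091}{1106} = - \frac{13379297}{1106}$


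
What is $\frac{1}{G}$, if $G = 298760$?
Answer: $\frac{1}{298760} \approx 3.3472 \cdot 10^{-6}$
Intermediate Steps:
$\frac{1}{G} = \frac{1}{298760}$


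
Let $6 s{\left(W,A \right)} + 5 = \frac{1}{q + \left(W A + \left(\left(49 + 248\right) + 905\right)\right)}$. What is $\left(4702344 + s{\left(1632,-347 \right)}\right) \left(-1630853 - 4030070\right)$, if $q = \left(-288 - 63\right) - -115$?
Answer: $- \frac{90294437320837106543}{3392028} \approx -2.662 \cdot 10^{13}$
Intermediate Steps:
$q = -236$ ($q = -351 + 115 = -236$)
$s{\left(W,A \right)} = - \frac{5}{6} + \frac{1}{6 \left(966 + A W\right)}$ ($s{\left(W,A \right)} = - \frac{5}{6} + \frac{1}{6 \left(-236 + \left(W A + \left(\left(49 + 248\right) + 905\right)\right)\right)} = - \frac{5}{6} + \frac{1}{6 \left(-236 + \left(A W + \left(297 + 905\right)\right)\right)} = - \frac{5}{6} + \frac{1}{6 \left(-236 + \left(A W + 1202\right)\right)} = - \frac{5}{6} + \frac{1}{6 \left(-236 + \left(1202 + A W\right)\right)} = - \frac{5}{6} + \frac{1}{6 \left(966 + A W\right)}$)
$\left(4702344 + s{\left(1632,-347 \right)}\right) \left(-1630853 - 4030070\right) = \left(4702344 + \frac{-4829 - \left(-1735\right) 1632}{6 \left(966 - 566304\right)}\right) \left(-1630853 - 4030070\right) = \left(4702344 + \frac{-4829 + 2831520}{6 \left(966 - 566304\right)}\right) \left(-5660923\right) = \left(4702344 + \frac{1}{6} \frac{1}{-565338} \cdot 2826691\right) \left(-5660923\right) = \left(4702344 + \frac{1}{6} \left(- \frac{1}{565338}\right) 2826691\right) \left(-5660923\right) = \left(4702344 - \frac{2826691}{3392028}\right) \left(-5660923\right) = \frac{15950479686941}{3392028} \left(-5660923\right) = - \frac{90294437320837106543}{3392028}$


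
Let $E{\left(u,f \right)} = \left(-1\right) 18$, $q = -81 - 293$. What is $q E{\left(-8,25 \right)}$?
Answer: $6732$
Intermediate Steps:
$q = -374$ ($q = -81 - 293 = -374$)
$E{\left(u,f \right)} = -18$
$q E{\left(-8,25 \right)} = \left(-374\right) \left(-18\right) = 6732$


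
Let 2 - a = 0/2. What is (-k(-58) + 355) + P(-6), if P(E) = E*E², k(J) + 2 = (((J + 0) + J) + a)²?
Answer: -12855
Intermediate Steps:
a = 2 (a = 2 - 0/2 = 2 - 1*0 = 2 + 0 = 2)
k(J) = -2 + (2 + 2*J)² (k(J) = -2 + (((J + 0) + J) + 2)² = -2 + ((J + J) + 2)² = -2 + (2*J + 2)² = -2 + (2 + 2*J)²)
P(E) = E³
(-k(-58) + 355) + P(-6) = (-(-2 + 4*(1 - 58)²) + 355) + (-6)³ = (-(-2 + 4*(-57)²) + 355) - 216 = (-(-2 + 4*3249) + 355) - 216 = (-(-2 + 12996) + 355) - 216 = (-1*12994 + 355) - 216 = (-12994 + 355) - 216 = -12639 - 216 = -12855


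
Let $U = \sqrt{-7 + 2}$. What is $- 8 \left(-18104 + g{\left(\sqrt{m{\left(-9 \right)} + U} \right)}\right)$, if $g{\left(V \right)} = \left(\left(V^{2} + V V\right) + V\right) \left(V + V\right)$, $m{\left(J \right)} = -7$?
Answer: $144832 + 16 \left(1 + 2 \sqrt{-7 + i \sqrt{5}}\right) \left(7 - i \sqrt{5}\right) \approx 1.4523 \cdot 10^{5} + 534.33 i$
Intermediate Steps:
$U = i \sqrt{5}$ ($U = \sqrt{-5} = i \sqrt{5} \approx 2.2361 i$)
$g{\left(V \right)} = 2 V \left(V + 2 V^{2}\right)$ ($g{\left(V \right)} = \left(\left(V^{2} + V^{2}\right) + V\right) 2 V = \left(2 V^{2} + V\right) 2 V = \left(V + 2 V^{2}\right) 2 V = 2 V \left(V + 2 V^{2}\right)$)
$- 8 \left(-18104 + g{\left(\sqrt{m{\left(-9 \right)} + U} \right)}\right) = - 8 \left(-18104 + \left(\sqrt{-7 + i \sqrt{5}}\right)^{2} \left(2 + 4 \sqrt{-7 + i \sqrt{5}}\right)\right) = - 8 \left(-18104 + \left(-7 + i \sqrt{5}\right) \left(2 + 4 \sqrt{-7 + i \sqrt{5}}\right)\right) = 144832 - 8 \left(-7 + i \sqrt{5}\right) \left(2 + 4 \sqrt{-7 + i \sqrt{5}}\right)$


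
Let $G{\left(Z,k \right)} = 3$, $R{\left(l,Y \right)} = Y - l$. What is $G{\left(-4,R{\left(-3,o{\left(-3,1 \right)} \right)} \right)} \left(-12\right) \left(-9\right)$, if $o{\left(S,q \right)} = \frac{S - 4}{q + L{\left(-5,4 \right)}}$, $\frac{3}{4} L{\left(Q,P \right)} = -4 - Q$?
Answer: $324$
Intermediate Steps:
$L{\left(Q,P \right)} = - \frac{16}{3} - \frac{4 Q}{3}$ ($L{\left(Q,P \right)} = \frac{4 \left(-4 - Q\right)}{3} = - \frac{16}{3} - \frac{4 Q}{3}$)
$o{\left(S,q \right)} = \frac{-4 + S}{\frac{4}{3} + q}$ ($o{\left(S,q \right)} = \frac{S - 4}{q - - \frac{4}{3}} = \frac{-4 + S}{q + \left(- \frac{16}{3} + \frac{20}{3}\right)} = \frac{-4 + S}{q + \frac{4}{3}} = \frac{-4 + S}{\frac{4}{3} + q}$)
$G{\left(-4,R{\left(-3,o{\left(-3,1 \right)} \right)} \right)} \left(-12\right) \left(-9\right) = 3 \left(-12\right) \left(-9\right) = \left(-36\right) \left(-9\right) = 324$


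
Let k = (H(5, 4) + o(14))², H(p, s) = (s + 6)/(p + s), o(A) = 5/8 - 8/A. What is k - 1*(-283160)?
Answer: 71927515129/254016 ≈ 2.8316e+5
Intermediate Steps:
o(A) = 5/8 - 8/A (o(A) = 5*(⅛) - 8/A = 5/8 - 8/A)
H(p, s) = (6 + s)/(p + s)
k = 344569/254016 (k = ((6 + 4)/(5 + 4) + (5/8 - 8/14))² = (10/9 + (5/8 - 8*1/14))² = ((⅑)*10 + (5/8 - 4/7))² = (10/9 + 3/56)² = (587/504)² = 344569/254016 ≈ 1.3565)
k - 1*(-283160) = 344569/254016 - 1*(-283160) = 344569/254016 + 283160 = 71927515129/254016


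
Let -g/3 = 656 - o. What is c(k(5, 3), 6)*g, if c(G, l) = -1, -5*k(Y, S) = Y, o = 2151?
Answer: -4485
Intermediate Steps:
k(Y, S) = -Y/5
g = 4485 (g = -3*(656 - 1*2151) = -3*(656 - 2151) = -3*(-1495) = 4485)
c(k(5, 3), 6)*g = -1*4485 = -4485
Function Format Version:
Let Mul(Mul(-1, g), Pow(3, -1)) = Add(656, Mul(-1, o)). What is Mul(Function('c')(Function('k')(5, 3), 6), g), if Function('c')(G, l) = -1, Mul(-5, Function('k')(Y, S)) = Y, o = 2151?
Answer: -4485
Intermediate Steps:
Function('k')(Y, S) = Mul(Rational(-1, 5), Y)
g = 4485 (g = Mul(-3, Add(656, Mul(-1, 2151))) = Mul(-3, Add(656, -2151)) = Mul(-3, -1495) = 4485)
Mul(Function('c')(Function('k')(5, 3), 6), g) = Mul(-1, 4485) = -4485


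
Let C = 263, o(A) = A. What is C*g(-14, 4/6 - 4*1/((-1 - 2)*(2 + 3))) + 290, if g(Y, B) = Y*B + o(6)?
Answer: -23528/15 ≈ -1568.5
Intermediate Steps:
g(Y, B) = 6 + B*Y (g(Y, B) = Y*B + 6 = B*Y + 6 = 6 + B*Y)
C*g(-14, 4/6 - 4*1/((-1 - 2)*(2 + 3))) + 290 = 263*(6 + (4/6 - 4*1/((-1 - 2)*(2 + 3)))*(-14)) + 290 = 263*(6 + (4*(⅙) - 4/((-3*5)))*(-14)) + 290 = 263*(6 + (⅔ - 4/(-15))*(-14)) + 290 = 263*(6 + (⅔ - 4*(-1/15))*(-14)) + 290 = 263*(6 + (⅔ + 4/15)*(-14)) + 290 = 263*(6 + (14/15)*(-14)) + 290 = 263*(6 - 196/15) + 290 = 263*(-106/15) + 290 = -27878/15 + 290 = -23528/15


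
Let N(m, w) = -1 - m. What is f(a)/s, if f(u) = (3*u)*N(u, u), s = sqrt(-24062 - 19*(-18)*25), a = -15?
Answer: 45*I*sqrt(3878)/554 ≈ 5.0583*I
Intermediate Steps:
s = 2*I*sqrt(3878) (s = sqrt(-24062 + 342*25) = sqrt(-24062 + 8550) = sqrt(-15512) = 2*I*sqrt(3878) ≈ 124.55*I)
f(u) = 3*u*(-1 - u) (f(u) = (3*u)*(-1 - u) = 3*u*(-1 - u))
f(a)/s = (-3*(-15)*(1 - 15))/((2*I*sqrt(3878))) = (-3*(-15)*(-14))*(-I*sqrt(3878)/7756) = -(-45)*I*sqrt(3878)/554 = 45*I*sqrt(3878)/554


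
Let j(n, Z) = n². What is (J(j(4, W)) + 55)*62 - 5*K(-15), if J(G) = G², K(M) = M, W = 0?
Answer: 19357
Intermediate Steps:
(J(j(4, W)) + 55)*62 - 5*K(-15) = ((4²)² + 55)*62 - 5*(-15) = (16² + 55)*62 + 75 = (256 + 55)*62 + 75 = 311*62 + 75 = 19282 + 75 = 19357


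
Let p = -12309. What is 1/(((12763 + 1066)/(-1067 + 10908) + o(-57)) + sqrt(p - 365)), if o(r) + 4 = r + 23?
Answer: -3544029489/1357109988035 - 96845281*I*sqrt(12674)/1357109988035 ≈ -0.0026115 - 0.0080338*I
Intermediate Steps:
o(r) = 19 + r (o(r) = -4 + (r + 23) = -4 + (23 + r) = 19 + r)
1/(((12763 + 1066)/(-1067 + 10908) + o(-57)) + sqrt(p - 365)) = 1/(((12763 + 1066)/(-1067 + 10908) + (19 - 57)) + sqrt(-12309 - 365)) = 1/((13829/9841 - 38) + sqrt(-12674)) = 1/((13829*(1/9841) - 38) + I*sqrt(12674)) = 1/((13829/9841 - 38) + I*sqrt(12674)) = 1/(-360129/9841 + I*sqrt(12674))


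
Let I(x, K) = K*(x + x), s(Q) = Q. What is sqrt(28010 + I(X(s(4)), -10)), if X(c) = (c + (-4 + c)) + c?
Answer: 5*sqrt(1114) ≈ 166.88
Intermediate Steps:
X(c) = -4 + 3*c (X(c) = (-4 + 2*c) + c = -4 + 3*c)
I(x, K) = 2*K*x (I(x, K) = K*(2*x) = 2*K*x)
sqrt(28010 + I(X(s(4)), -10)) = sqrt(28010 + 2*(-10)*(-4 + 3*4)) = sqrt(28010 + 2*(-10)*(-4 + 12)) = sqrt(28010 + 2*(-10)*8) = sqrt(28010 - 160) = sqrt(27850) = 5*sqrt(1114)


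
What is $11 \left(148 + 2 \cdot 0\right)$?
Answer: $1628$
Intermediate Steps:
$11 \left(148 + 2 \cdot 0\right) = 11 \left(148 + 0\right) = 11 \cdot 148 = 1628$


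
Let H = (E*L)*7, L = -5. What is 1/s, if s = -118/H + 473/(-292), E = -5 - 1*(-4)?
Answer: -10220/51011 ≈ -0.20035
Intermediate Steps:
E = -1 (E = -5 + 4 = -1)
H = 35 (H = -1*(-5)*7 = 5*7 = 35)
s = -51011/10220 (s = -118/35 + 473/(-292) = -118*1/35 + 473*(-1/292) = -118/35 - 473/292 = -51011/10220 ≈ -4.9913)
1/s = 1/(-51011/10220) = -10220/51011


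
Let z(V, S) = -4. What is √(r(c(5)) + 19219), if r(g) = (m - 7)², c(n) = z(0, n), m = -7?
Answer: √19415 ≈ 139.34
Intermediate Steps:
c(n) = -4
r(g) = 196 (r(g) = (-7 - 7)² = (-14)² = 196)
√(r(c(5)) + 19219) = √(196 + 19219) = √19415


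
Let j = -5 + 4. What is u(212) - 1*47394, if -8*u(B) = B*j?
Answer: -94735/2 ≈ -47368.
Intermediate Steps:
j = -1
u(B) = B/8 (u(B) = -B*(-1)/8 = -(-1)*B/8 = B/8)
u(212) - 1*47394 = (1/8)*212 - 1*47394 = 53/2 - 47394 = -94735/2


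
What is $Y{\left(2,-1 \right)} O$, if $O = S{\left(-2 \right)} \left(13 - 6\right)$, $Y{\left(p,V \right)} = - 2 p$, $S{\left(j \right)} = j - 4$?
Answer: $168$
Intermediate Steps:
$S{\left(j \right)} = -4 + j$
$O = -42$ ($O = \left(-4 - 2\right) \left(13 - 6\right) = \left(-6\right) 7 = -42$)
$Y{\left(2,-1 \right)} O = \left(-2\right) 2 \left(-42\right) = \left(-4\right) \left(-42\right) = 168$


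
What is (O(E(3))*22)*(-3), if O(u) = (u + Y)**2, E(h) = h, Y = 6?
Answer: -5346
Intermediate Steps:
O(u) = (6 + u)**2 (O(u) = (u + 6)**2 = (6 + u)**2)
(O(E(3))*22)*(-3) = ((6 + 3)**2*22)*(-3) = (9**2*22)*(-3) = (81*22)*(-3) = 1782*(-3) = -5346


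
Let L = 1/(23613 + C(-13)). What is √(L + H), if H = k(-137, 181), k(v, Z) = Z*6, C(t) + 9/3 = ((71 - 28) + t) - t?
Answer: √607578371827/23653 ≈ 32.955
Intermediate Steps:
C(t) = 40 (C(t) = -3 + (((71 - 28) + t) - t) = -3 + ((43 + t) - t) = -3 + 43 = 40)
L = 1/23653 (L = 1/(23613 + 40) = 1/23653 ≈ 4.2278e-5)
k(v, Z) = 6*Z
H = 1086 (H = 6*181 = 1086)
√(L + H) = √(1/23653 + 1086) = √(25687159/23653) = √607578371827/23653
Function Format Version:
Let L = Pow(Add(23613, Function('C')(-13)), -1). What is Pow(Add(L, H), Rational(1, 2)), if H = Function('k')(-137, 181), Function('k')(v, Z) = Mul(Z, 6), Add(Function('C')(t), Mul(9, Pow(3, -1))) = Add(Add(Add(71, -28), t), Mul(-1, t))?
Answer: Mul(Rational(1, 23653), Pow(607578371827, Rational(1, 2))) ≈ 32.955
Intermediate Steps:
Function('C')(t) = 40 (Function('C')(t) = Add(-3, Add(Add(Add(71, -28), t), Mul(-1, t))) = Add(-3, Add(Add(43, t), Mul(-1, t))) = Add(-3, 43) = 40)
L = Rational(1, 23653) (L = Pow(Add(23613, 40), -1) = Pow(23653, -1) = Rational(1, 23653) ≈ 4.2278e-5)
Function('k')(v, Z) = Mul(6, Z)
H = 1086 (H = Mul(6, 181) = 1086)
Pow(Add(L, H), Rational(1, 2)) = Pow(Add(Rational(1, 23653), 1086), Rational(1, 2)) = Pow(Rational(25687159, 23653), Rational(1, 2)) = Mul(Rational(1, 23653), Pow(607578371827, Rational(1, 2)))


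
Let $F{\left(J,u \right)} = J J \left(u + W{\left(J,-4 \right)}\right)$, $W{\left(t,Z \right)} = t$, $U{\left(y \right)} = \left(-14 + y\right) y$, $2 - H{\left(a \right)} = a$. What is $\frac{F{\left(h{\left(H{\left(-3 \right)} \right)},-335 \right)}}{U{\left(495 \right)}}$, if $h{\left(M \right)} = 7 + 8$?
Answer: $- \frac{1600}{5291} \approx -0.3024$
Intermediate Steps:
$H{\left(a \right)} = 2 - a$
$U{\left(y \right)} = y \left(-14 + y\right)$
$h{\left(M \right)} = 15$
$F{\left(J,u \right)} = J^{2} \left(J + u\right)$ ($F{\left(J,u \right)} = J J \left(u + J\right) = J^{2} \left(J + u\right)$)
$\frac{F{\left(h{\left(H{\left(-3 \right)} \right)},-335 \right)}}{U{\left(495 \right)}} = \frac{15^{2} \left(15 - 335\right)}{495 \left(-14 + 495\right)} = \frac{225 \left(-320\right)}{495 \cdot 481} = - \frac{72000}{238095} = \left(-72000\right) \frac{1}{238095} = - \frac{1600}{5291}$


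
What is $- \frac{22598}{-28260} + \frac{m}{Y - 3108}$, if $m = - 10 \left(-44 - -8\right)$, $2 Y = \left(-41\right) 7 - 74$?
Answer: $\frac{64139923}{92933010} \approx 0.69017$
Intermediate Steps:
$Y = - \frac{361}{2}$ ($Y = \frac{\left(-41\right) 7 - 74}{2} = \frac{-287 - 74}{2} = \frac{1}{2} \left(-361\right) = - \frac{361}{2} \approx -180.5$)
$m = 360$ ($m = - 10 \left(-44 + \left(-9 + 17\right)\right) = - 10 \left(-44 + 8\right) = \left(-10\right) \left(-36\right) = 360$)
$- \frac{22598}{-28260} + \frac{m}{Y - 3108} = - \frac{22598}{-28260} + \frac{360}{- \frac{361}{2} - 3108} = \left(-22598\right) \left(- \frac{1}{28260}\right) + \frac{360}{- \frac{361}{2} - 3108} = \frac{11299}{14130} + \frac{360}{- \frac{6577}{2}} = \frac{11299}{14130} + 360 \left(- \frac{2}{6577}\right) = \frac{11299}{14130} - \frac{720}{6577} = \frac{64139923}{92933010}$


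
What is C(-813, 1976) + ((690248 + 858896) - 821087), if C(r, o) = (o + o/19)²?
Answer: 5054457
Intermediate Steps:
C(r, o) = 400*o²/361 (C(r, o) = (o + o*(1/19))² = (o + o/19)² = (20*o/19)² = 400*o²/361)
C(-813, 1976) + ((690248 + 858896) - 821087) = (400/361)*1976² + ((690248 + 858896) - 821087) = (400/361)*3904576 + (1549144 - 821087) = 4326400 + 728057 = 5054457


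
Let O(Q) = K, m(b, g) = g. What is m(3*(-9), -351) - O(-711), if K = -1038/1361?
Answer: -476673/1361 ≈ -350.24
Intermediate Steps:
K = -1038/1361 (K = -1038*1/1361 = -1038/1361 ≈ -0.76267)
O(Q) = -1038/1361
m(3*(-9), -351) - O(-711) = -351 - 1*(-1038/1361) = -351 + 1038/1361 = -476673/1361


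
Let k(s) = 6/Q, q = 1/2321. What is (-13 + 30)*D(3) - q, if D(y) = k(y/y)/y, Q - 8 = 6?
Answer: 39450/16247 ≈ 2.4281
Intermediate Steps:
Q = 14 (Q = 8 + 6 = 14)
q = 1/2321 ≈ 0.00043085
k(s) = 3/7 (k(s) = 6/14 = 6*(1/14) = 3/7)
D(y) = 3/(7*y)
(-13 + 30)*D(3) - q = (-13 + 30)*((3/7)/3) - 1*1/2321 = 17*((3/7)*(⅓)) - 1/2321 = 17*(⅐) - 1/2321 = 17/7 - 1/2321 = 39450/16247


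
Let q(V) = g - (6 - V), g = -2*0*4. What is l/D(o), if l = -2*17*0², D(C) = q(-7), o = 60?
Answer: 0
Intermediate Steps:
g = 0 (g = 0*4 = 0)
q(V) = -6 + V (q(V) = 0 - (6 - V) = 0 + (-6 + V) = -6 + V)
D(C) = -13 (D(C) = -6 - 7 = -13)
l = 0 (l = -34*0 = 0)
l/D(o) = 0/(-13) = 0*(-1/13) = 0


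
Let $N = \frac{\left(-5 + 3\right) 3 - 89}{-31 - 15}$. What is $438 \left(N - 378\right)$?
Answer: $- \frac{3787167}{23} \approx -1.6466 \cdot 10^{5}$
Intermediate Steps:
$N = \frac{95}{46}$ ($N = \frac{\left(-2\right) 3 - 89}{-46} = \left(-6 - 89\right) \left(- \frac{1}{46}\right) = \left(-95\right) \left(- \frac{1}{46}\right) = \frac{95}{46} \approx 2.0652$)
$438 \left(N - 378\right) = 438 \left(\frac{95}{46} - 378\right) = 438 \left(- \frac{17293}{46}\right) = - \frac{3787167}{23}$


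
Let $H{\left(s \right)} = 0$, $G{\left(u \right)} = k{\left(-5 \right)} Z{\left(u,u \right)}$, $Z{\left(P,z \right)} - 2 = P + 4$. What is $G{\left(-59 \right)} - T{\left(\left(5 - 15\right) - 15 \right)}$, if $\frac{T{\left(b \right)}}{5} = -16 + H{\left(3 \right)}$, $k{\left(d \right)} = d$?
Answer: $345$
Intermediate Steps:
$Z{\left(P,z \right)} = 6 + P$ ($Z{\left(P,z \right)} = 2 + \left(P + 4\right) = 2 + \left(4 + P\right) = 6 + P$)
$G{\left(u \right)} = -30 - 5 u$ ($G{\left(u \right)} = - 5 \left(6 + u\right) = -30 - 5 u$)
$T{\left(b \right)} = -80$ ($T{\left(b \right)} = 5 \left(-16 + 0\right) = 5 \left(-16\right) = -80$)
$G{\left(-59 \right)} - T{\left(\left(5 - 15\right) - 15 \right)} = \left(-30 - -295\right) - -80 = \left(-30 + 295\right) + 80 = 265 + 80 = 345$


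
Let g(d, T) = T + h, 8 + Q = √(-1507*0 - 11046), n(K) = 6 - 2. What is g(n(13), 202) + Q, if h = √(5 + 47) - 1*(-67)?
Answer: 261 + 2*√13 + I*√11046 ≈ 268.21 + 105.1*I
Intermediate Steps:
n(K) = 4
h = 67 + 2*√13 (h = √52 + 67 = 2*√13 + 67 = 67 + 2*√13 ≈ 74.211)
Q = -8 + I*√11046 (Q = -8 + √(-1507*0 - 11046) = -8 + √(0 - 11046) = -8 + √(-11046) = -8 + I*√11046 ≈ -8.0 + 105.1*I)
g(d, T) = 67 + T + 2*√13 (g(d, T) = T + (67 + 2*√13) = 67 + T + 2*√13)
g(n(13), 202) + Q = (67 + 202 + 2*√13) + (-8 + I*√11046) = (269 + 2*√13) + (-8 + I*√11046) = 261 + 2*√13 + I*√11046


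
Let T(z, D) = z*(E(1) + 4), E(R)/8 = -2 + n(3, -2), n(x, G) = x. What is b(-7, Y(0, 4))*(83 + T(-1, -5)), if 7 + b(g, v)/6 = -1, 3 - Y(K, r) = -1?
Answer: -3408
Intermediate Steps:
E(R) = 8 (E(R) = 8*(-2 + 3) = 8*1 = 8)
Y(K, r) = 4 (Y(K, r) = 3 - 1*(-1) = 3 + 1 = 4)
T(z, D) = 12*z (T(z, D) = z*(8 + 4) = z*12 = 12*z)
b(g, v) = -48 (b(g, v) = -42 + 6*(-1) = -42 - 6 = -48)
b(-7, Y(0, 4))*(83 + T(-1, -5)) = -48*(83 + 12*(-1)) = -48*(83 - 12) = -48*71 = -3408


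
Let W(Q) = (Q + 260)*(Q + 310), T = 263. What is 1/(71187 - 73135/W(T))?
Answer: 299679/21333175838 ≈ 1.4048e-5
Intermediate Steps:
W(Q) = (260 + Q)*(310 + Q)
1/(71187 - 73135/W(T)) = 1/(71187 - 73135/(80600 + 263**2 + 570*263)) = 1/(71187 - 73135/(80600 + 69169 + 149910)) = 1/(71187 - 73135/299679) = 1/(21333175838/299679) = 299679/21333175838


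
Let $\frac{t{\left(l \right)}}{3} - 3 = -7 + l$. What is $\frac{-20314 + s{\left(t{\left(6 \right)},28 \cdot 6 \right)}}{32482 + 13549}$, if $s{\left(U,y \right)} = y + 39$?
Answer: $- \frac{20107}{46031} \approx -0.43681$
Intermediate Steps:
$t{\left(l \right)} = -12 + 3 l$ ($t{\left(l \right)} = 9 + 3 \left(-7 + l\right) = 9 + \left(-21 + 3 l\right) = -12 + 3 l$)
$s{\left(U,y \right)} = 39 + y$
$\frac{-20314 + s{\left(t{\left(6 \right)},28 \cdot 6 \right)}}{32482 + 13549} = \frac{-20314 + \left(39 + 28 \cdot 6\right)}{32482 + 13549} = \frac{-20314 + \left(39 + 168\right)}{46031} = \left(-20314 + 207\right) \frac{1}{46031} = \left(-20107\right) \frac{1}{46031} = - \frac{20107}{46031}$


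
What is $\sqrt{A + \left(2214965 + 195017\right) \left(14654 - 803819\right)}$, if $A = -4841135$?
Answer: $11 i \sqrt{15718002365} \approx 1.3791 \cdot 10^{6} i$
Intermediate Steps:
$\sqrt{A + \left(2214965 + 195017\right) \left(14654 - 803819\right)} = \sqrt{-4841135 + \left(2214965 + 195017\right) \left(14654 - 803819\right)} = \sqrt{-4841135 + 2409982 \left(-789165\right)} = \sqrt{-4841135 - 1901873445030} = \sqrt{-1901878286165} = 11 i \sqrt{15718002365}$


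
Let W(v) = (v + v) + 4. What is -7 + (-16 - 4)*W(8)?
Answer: -407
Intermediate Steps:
W(v) = 4 + 2*v (W(v) = 2*v + 4 = 4 + 2*v)
-7 + (-16 - 4)*W(8) = -7 + (-16 - 4)*(4 + 2*8) = -7 - 20*(4 + 16) = -7 - 20*20 = -7 - 400 = -407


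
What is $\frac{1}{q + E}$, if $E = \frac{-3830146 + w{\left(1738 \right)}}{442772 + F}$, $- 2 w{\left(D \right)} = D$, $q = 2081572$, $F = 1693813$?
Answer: $\frac{142439}{296496778707} \approx 4.8041 \cdot 10^{-7}$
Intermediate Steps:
$w{\left(D \right)} = - \frac{D}{2}$
$E = - \frac{255401}{142439}$ ($E = \frac{-3830146 - 869}{442772 + 1693813} = \frac{-3830146 - 869}{2136585} = \left(-3831015\right) \frac{1}{2136585} = - \frac{255401}{142439} \approx -1.7931$)
$\frac{1}{q + E} = \frac{1}{2081572 - \frac{255401}{142439}} = \frac{1}{\frac{296496778707}{142439}} = \frac{142439}{296496778707}$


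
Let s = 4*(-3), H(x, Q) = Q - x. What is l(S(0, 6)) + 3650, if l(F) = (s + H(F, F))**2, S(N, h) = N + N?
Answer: 3794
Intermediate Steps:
s = -12
S(N, h) = 2*N
l(F) = 144 (l(F) = (-12 + (F - F))**2 = (-12 + 0)**2 = (-12)**2 = 144)
l(S(0, 6)) + 3650 = 144 + 3650 = 3794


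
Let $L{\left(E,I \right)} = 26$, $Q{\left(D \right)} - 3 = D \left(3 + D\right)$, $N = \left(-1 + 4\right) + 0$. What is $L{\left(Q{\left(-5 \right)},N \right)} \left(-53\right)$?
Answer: $-1378$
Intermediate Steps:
$N = 3$ ($N = 3 + 0 = 3$)
$Q{\left(D \right)} = 3 + D \left(3 + D\right)$
$L{\left(Q{\left(-5 \right)},N \right)} \left(-53\right) = 26 \left(-53\right) = -1378$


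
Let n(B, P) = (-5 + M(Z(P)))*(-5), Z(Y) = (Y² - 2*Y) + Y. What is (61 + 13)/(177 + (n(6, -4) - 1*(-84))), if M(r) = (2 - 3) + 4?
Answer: 74/271 ≈ 0.27306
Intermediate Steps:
Z(Y) = Y² - Y
M(r) = 3 (M(r) = -1 + 4 = 3)
n(B, P) = 10 (n(B, P) = (-5 + 3)*(-5) = -2*(-5) = 10)
(61 + 13)/(177 + (n(6, -4) - 1*(-84))) = (61 + 13)/(177 + (10 - 1*(-84))) = 74/(177 + (10 + 84)) = 74/(177 + 94) = 74/271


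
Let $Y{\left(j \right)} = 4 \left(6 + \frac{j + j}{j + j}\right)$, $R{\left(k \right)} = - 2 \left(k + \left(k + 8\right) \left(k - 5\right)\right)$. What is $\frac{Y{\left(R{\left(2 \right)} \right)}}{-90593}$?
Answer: $- \frac{28}{90593} \approx -0.00030907$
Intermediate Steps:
$R{\left(k \right)} = - 2 k - 2 \left(-5 + k\right) \left(8 + k\right)$ ($R{\left(k \right)} = - 2 \left(k + \left(8 + k\right) \left(-5 + k\right)\right) = - 2 \left(k + \left(-5 + k\right) \left(8 + k\right)\right) = - 2 k - 2 \left(-5 + k\right) \left(8 + k\right)$)
$Y{\left(j \right)} = 28$ ($Y{\left(j \right)} = 4 \left(6 + \frac{2 j}{2 j}\right) = 4 \left(6 + 2 j \frac{1}{2 j}\right) = 4 \left(6 + 1\right) = 4 \cdot 7 = 28$)
$\frac{Y{\left(R{\left(2 \right)} \right)}}{-90593} = \frac{28}{-90593} = 28 \left(- \frac{1}{90593}\right) = - \frac{28}{90593}$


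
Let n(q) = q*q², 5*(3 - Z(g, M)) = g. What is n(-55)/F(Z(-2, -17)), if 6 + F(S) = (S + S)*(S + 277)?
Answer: -4159375/47518 ≈ -87.533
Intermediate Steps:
Z(g, M) = 3 - g/5
n(q) = q³
F(S) = -6 + 2*S*(277 + S) (F(S) = -6 + (S + S)*(S + 277) = -6 + (2*S)*(277 + S) = -6 + 2*S*(277 + S))
n(-55)/F(Z(-2, -17)) = (-55)³/(-6 + 2*(3 - ⅕*(-2))² + 554*(3 - ⅕*(-2))) = -166375/(-6 + 2*(3 + ⅖)² + 554*(3 + ⅖)) = -166375/(-6 + 2*(17/5)² + 554*(17/5)) = -166375/(-6 + 2*(289/25) + 9418/5) = -166375/(-6 + 578/25 + 9418/5) = -166375/47518/25 = -166375*25/47518 = -4159375/47518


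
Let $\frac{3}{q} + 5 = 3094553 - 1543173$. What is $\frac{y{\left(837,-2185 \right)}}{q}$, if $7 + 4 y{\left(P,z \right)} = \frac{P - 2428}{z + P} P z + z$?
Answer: $- \frac{1506202688988375}{5392} \approx -2.7934 \cdot 10^{11}$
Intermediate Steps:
$y{\left(P,z \right)} = - \frac{7}{4} + \frac{z}{4} + \frac{P z \left(-2428 + P\right)}{4 \left(P + z\right)}$ ($y{\left(P,z \right)} = - \frac{7}{4} + \frac{\frac{P - 2428}{z + P} P z + z}{4} = - \frac{7}{4} + \frac{\frac{-2428 + P}{P + z} P z + z}{4} = - \frac{7}{4} + \frac{\frac{P \left(-2428 + P\right)}{P + z} z + z}{4} = - \frac{7}{4} + \frac{\frac{P z \left(-2428 + P\right)}{P + z} + z}{4} = - \frac{7}{4} + \frac{z + \frac{P z \left(-2428 + P\right)}{P + z}}{4} = - \frac{7}{4} + \left(\frac{z}{4} + \frac{P z \left(-2428 + P\right)}{4 \left(P + z\right)}\right) = - \frac{7}{4} + \frac{z}{4} + \frac{P z \left(-2428 + P\right)}{4 \left(P + z\right)}$)
$q = \frac{1}{517125}$ ($q = \frac{3}{-5 + \left(3094553 - 1543173\right)} = \frac{3}{-5 + 1551380} = \frac{3}{1551375} = 3 \cdot \frac{1}{1551375} = \frac{1}{517125} \approx 1.9338 \cdot 10^{-6}$)
$\frac{y{\left(837,-2185 \right)}}{q} = \frac{\left(-2185\right)^{2} - 5859 - -15295 - 2185 \cdot 837^{2} - 2031399 \left(-2185\right)}{4 \left(837 - 2185\right)} \frac{1}{\frac{1}{517125}} = \frac{4774225 - 5859 + 15295 - 1530743265 + 4438606815}{4 \left(-1348\right)} 517125 = \frac{1}{4} \left(- \frac{1}{1348}\right) \left(4774225 - 5859 + 15295 - 1530743265 + 4438606815\right) 517125 = \frac{1}{4} \left(- \frac{1}{1348}\right) 2912647211 \cdot 517125 = \left(- \frac{2912647211}{5392}\right) 517125 = - \frac{1506202688988375}{5392}$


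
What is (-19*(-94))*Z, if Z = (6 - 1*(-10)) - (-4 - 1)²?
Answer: -16074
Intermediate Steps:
Z = -9 (Z = (6 + 10) - 1*(-5)² = 16 - 1*25 = 16 - 25 = -9)
(-19*(-94))*Z = -19*(-94)*(-9) = 1786*(-9) = -16074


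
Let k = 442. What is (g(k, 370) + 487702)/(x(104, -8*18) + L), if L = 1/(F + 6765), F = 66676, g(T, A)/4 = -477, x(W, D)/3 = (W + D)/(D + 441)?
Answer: -3532042518246/2937541 ≈ -1.2024e+6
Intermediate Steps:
x(W, D) = 3*(D + W)/(441 + D) (x(W, D) = 3*((W + D)/(D + 441)) = 3*((D + W)/(441 + D)) = 3*(D + W)/(441 + D))
g(T, A) = -1908 (g(T, A) = 4*(-477) = -1908)
L = 1/73441 (L = 1/(66676 + 6765) = 1/73441 ≈ 1.3616e-5)
(g(k, 370) + 487702)/(x(104, -8*18) + L) = (-1908 + 487702)/(3*(-8*18 + 104)/(441 - 8*18) + 1/73441) = 485794/(3*(-144 + 104)/(441 - 144) + 1/73441) = 485794/(3*(-40)/297 + 1/73441) = 485794/(3*(1/297)*(-40) + 1/73441) = 485794/(-40/99 + 1/73441) = 485794/(-2937541/7270659) = 485794*(-7270659/2937541) = -3532042518246/2937541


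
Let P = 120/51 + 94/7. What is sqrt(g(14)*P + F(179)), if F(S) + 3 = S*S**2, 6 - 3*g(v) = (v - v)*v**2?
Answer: 2*sqrt(20304635015)/119 ≈ 2394.9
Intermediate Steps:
g(v) = 2 (g(v) = 2 - (v - v)*v**2/3 = 2 - 0*v**2 = 2 - 1/3*0 = 2 + 0 = 2)
F(S) = -3 + S**3 (F(S) = -3 + S*S**2 = -3 + S**3)
P = 1878/119 (P = 120*(1/51) + 94*(1/7) = 40/17 + 94/7 = 1878/119 ≈ 15.782)
sqrt(g(14)*P + F(179)) = sqrt(2*(1878/119) + (-3 + 179**3)) = sqrt(3756/119 + (-3 + 5735339)) = sqrt(3756/119 + 5735336) = sqrt(682508740/119) = 2*sqrt(20304635015)/119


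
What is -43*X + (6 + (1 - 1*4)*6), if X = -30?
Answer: 1278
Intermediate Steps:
-43*X + (6 + (1 - 1*4)*6) = -43*(-30) + (6 + (1 - 1*4)*6) = 1290 + (6 + (1 - 4)*6) = 1290 + (6 - 3*6) = 1290 + (6 - 18) = 1290 - 12 = 1278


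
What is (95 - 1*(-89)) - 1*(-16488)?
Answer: 16672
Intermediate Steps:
(95 - 1*(-89)) - 1*(-16488) = (95 + 89) + 16488 = 184 + 16488 = 16672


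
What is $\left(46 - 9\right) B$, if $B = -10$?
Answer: $-370$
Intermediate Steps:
$\left(46 - 9\right) B = \left(46 - 9\right) \left(-10\right) = 37 \left(-10\right) = -370$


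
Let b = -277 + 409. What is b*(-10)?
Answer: -1320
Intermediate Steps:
b = 132
b*(-10) = 132*(-10) = -1320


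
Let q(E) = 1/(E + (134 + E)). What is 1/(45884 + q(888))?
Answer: 1910/87638441 ≈ 2.1794e-5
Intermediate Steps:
q(E) = 1/(134 + 2*E)
1/(45884 + q(888)) = 1/(45884 + 1/(2*(67 + 888))) = 1/(45884 + (½)/955) = 1/(45884 + (½)*(1/955)) = 1/(45884 + 1/1910) = 1/(87638441/1910) = 1910/87638441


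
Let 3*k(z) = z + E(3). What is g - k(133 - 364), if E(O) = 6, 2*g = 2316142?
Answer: 1158146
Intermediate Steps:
g = 1158071 (g = (½)*2316142 = 1158071)
k(z) = 2 + z/3 (k(z) = (z + 6)/3 = (6 + z)/3 = 2 + z/3)
g - k(133 - 364) = 1158071 - (2 + (133 - 364)/3) = 1158071 - (2 + (⅓)*(-231)) = 1158071 - (2 - 77) = 1158071 - 1*(-75) = 1158071 + 75 = 1158146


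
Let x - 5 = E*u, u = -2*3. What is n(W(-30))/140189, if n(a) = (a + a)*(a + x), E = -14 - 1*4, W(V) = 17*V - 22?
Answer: 63688/20027 ≈ 3.1801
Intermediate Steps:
W(V) = -22 + 17*V
E = -18 (E = -14 - 4 = -18)
u = -6
x = 113 (x = 5 - 18*(-6) = 5 + 108 = 113)
n(a) = 2*a*(113 + a) (n(a) = (a + a)*(a + 113) = (2*a)*(113 + a) = 2*a*(113 + a))
n(W(-30))/140189 = (2*(-22 + 17*(-30))*(113 + (-22 + 17*(-30))))/140189 = (2*(-22 - 510)*(113 + (-22 - 510)))*(1/140189) = (2*(-532)*(113 - 532))*(1/140189) = (2*(-532)*(-419))*(1/140189) = 445816*(1/140189) = 63688/20027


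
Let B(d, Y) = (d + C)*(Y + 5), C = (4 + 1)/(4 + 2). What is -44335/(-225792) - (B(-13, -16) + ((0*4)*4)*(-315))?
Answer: -30174161/225792 ≈ -133.64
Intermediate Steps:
C = ⅚ (C = 5/6 = 5*(⅙) = ⅚ ≈ 0.83333)
B(d, Y) = (5 + Y)*(⅚ + d) (B(d, Y) = (d + ⅚)*(Y + 5) = (⅚ + d)*(5 + Y) = (5 + Y)*(⅚ + d))
-44335/(-225792) - (B(-13, -16) + ((0*4)*4)*(-315)) = -44335/(-225792) - ((25/6 + 5*(-13) + (⅚)*(-16) - 16*(-13)) + ((0*4)*4)*(-315)) = -44335*(-1/225792) - ((25/6 - 65 - 40/3 + 208) + (0*4)*(-315)) = 44335/225792 - (803/6 + 0*(-315)) = 44335/225792 - (803/6 + 0) = 44335/225792 - 1*803/6 = 44335/225792 - 803/6 = -30174161/225792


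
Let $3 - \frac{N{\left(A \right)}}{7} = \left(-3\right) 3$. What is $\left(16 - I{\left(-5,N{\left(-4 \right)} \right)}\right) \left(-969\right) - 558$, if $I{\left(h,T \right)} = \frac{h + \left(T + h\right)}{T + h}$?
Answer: $- \frac{1197192}{79} \approx -15154.0$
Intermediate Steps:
$N{\left(A \right)} = 84$ ($N{\left(A \right)} = 21 - 7 \left(\left(-3\right) 3\right) = 21 - -63 = 21 + 63 = 84$)
$I{\left(h,T \right)} = \frac{T + 2 h}{T + h}$
$\left(16 - I{\left(-5,N{\left(-4 \right)} \right)}\right) \left(-969\right) - 558 = \left(16 - \frac{84 + 2 \left(-5\right)}{84 - 5}\right) \left(-969\right) - 558 = \left(16 - \frac{84 - 10}{79}\right) \left(-969\right) - 558 = \left(16 - \frac{1}{79} \cdot 74\right) \left(-969\right) - 558 = \left(16 - \frac{74}{79}\right) \left(-969\right) - 558 = \frac{1190}{79} \left(-969\right) - 558 = - \frac{1153110}{79} - 558 = - \frac{1197192}{79}$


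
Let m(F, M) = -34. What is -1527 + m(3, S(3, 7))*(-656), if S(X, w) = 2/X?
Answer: 20777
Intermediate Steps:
-1527 + m(3, S(3, 7))*(-656) = -1527 - 34*(-656) = -1527 + 22304 = 20777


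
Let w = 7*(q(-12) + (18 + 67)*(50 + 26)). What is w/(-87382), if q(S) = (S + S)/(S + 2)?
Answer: -113092/218455 ≈ -0.51769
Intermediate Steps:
q(S) = 2*S/(2 + S) (q(S) = (2*S)/(2 + S) = 2*S/(2 + S))
w = 226184/5 (w = 7*(2*(-12)/(2 - 12) + (18 + 67)*(50 + 26)) = 7*(2*(-12)/(-10) + 85*76) = 7*(2*(-12)*(-⅒) + 6460) = 7*(12/5 + 6460) = 7*(32312/5) = 226184/5 ≈ 45237.)
w/(-87382) = (226184/5)/(-87382) = (226184/5)*(-1/87382) = -113092/218455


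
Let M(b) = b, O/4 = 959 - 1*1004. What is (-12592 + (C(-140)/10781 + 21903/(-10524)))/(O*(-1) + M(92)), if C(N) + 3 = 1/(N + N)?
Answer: -33341349260347/720088001920 ≈ -46.302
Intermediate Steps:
O = -180 (O = 4*(959 - 1*1004) = 4*(959 - 1004) = 4*(-45) = -180)
C(N) = -3 + 1/(2*N) (C(N) = -3 + 1/(N + N) = -3 + 1/(2*N))
(-12592 + (C(-140)/10781 + 21903/(-10524)))/(O*(-1) + M(92)) = (-12592 + ((-3 + (½)/(-140))/10781 + 21903/(-10524)))/(-180*(-1) + 92) = (-12592 + ((-3 + (½)*(-1/140))*(1/10781) + 21903*(-1/10524)))/(180 + 92) = (-12592 + ((-3 - 1/280)*(1/10781) - 7301/3508))/272 = (-12592 + (-841/280*1/10781 - 7301/3508))*(1/272) = (-12592 + (-841/3018680 - 7301/3508))*(1/272) = (-12592 - 5510583227/2647382360)*(1/272) = -33341349260347/2647382360*1/272 = -33341349260347/720088001920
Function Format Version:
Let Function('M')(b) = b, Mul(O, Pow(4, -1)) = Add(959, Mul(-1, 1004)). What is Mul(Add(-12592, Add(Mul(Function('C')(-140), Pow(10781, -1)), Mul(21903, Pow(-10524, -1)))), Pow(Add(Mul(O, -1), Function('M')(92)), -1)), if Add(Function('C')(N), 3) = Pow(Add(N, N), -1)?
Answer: Rational(-33341349260347, 720088001920) ≈ -46.302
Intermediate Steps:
O = -180 (O = Mul(4, Add(959, Mul(-1, 1004))) = Mul(4, Add(959, -1004)) = Mul(4, -45) = -180)
Function('C')(N) = Add(-3, Mul(Rational(1, 2), Pow(N, -1))) (Function('C')(N) = Add(-3, Pow(Add(N, N), -1)) = Add(-3, Pow(Mul(2, N), -1)) = Add(-3, Mul(Rational(1, 2), Pow(N, -1))))
Mul(Add(-12592, Add(Mul(Function('C')(-140), Pow(10781, -1)), Mul(21903, Pow(-10524, -1)))), Pow(Add(Mul(O, -1), Function('M')(92)), -1)) = Mul(Add(-12592, Add(Mul(Add(-3, Mul(Rational(1, 2), Pow(-140, -1))), Pow(10781, -1)), Mul(21903, Pow(-10524, -1)))), Pow(Add(Mul(-180, -1), 92), -1)) = Mul(Add(-12592, Add(Mul(Add(-3, Mul(Rational(1, 2), Rational(-1, 140))), Rational(1, 10781)), Mul(21903, Rational(-1, 10524)))), Pow(Add(180, 92), -1)) = Mul(Add(-12592, Add(Mul(Add(-3, Rational(-1, 280)), Rational(1, 10781)), Rational(-7301, 3508))), Pow(272, -1)) = Mul(Add(-12592, Add(Mul(Rational(-841, 280), Rational(1, 10781)), Rational(-7301, 3508))), Rational(1, 272)) = Mul(Add(-12592, Add(Rational(-841, 3018680), Rational(-7301, 3508))), Rational(1, 272)) = Mul(Add(-12592, Rational(-5510583227, 2647382360)), Rational(1, 272)) = Mul(Rational(-33341349260347, 2647382360), Rational(1, 272)) = Rational(-33341349260347, 720088001920)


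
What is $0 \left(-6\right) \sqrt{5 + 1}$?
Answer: $0$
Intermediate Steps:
$0 \left(-6\right) \sqrt{5 + 1} = 0 \sqrt{6} = 0$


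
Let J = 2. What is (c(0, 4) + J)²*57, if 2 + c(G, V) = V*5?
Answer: 22800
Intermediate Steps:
c(G, V) = -2 + 5*V (c(G, V) = -2 + V*5 = -2 + 5*V)
(c(0, 4) + J)²*57 = ((-2 + 5*4) + 2)²*57 = ((-2 + 20) + 2)²*57 = (18 + 2)²*57 = 20²*57 = 400*57 = 22800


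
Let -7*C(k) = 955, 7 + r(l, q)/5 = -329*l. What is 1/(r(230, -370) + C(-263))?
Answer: -7/2649650 ≈ -2.6419e-6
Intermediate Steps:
r(l, q) = -35 - 1645*l (r(l, q) = -35 + 5*(-329*l) = -35 - 1645*l)
C(k) = -955/7 (C(k) = -⅐*955 = -955/7)
1/(r(230, -370) + C(-263)) = 1/((-35 - 1645*230) - 955/7) = 1/((-35 - 378350) - 955/7) = 1/(-378385 - 955/7) = 1/(-2649650/7) = -7/2649650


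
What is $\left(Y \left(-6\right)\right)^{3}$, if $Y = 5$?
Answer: $-27000$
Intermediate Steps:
$\left(Y \left(-6\right)\right)^{3} = \left(5 \left(-6\right)\right)^{3} = \left(-30\right)^{3} = -27000$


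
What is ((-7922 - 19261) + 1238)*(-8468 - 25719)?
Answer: 886981715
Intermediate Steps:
((-7922 - 19261) + 1238)*(-8468 - 25719) = (-27183 + 1238)*(-34187) = -25945*(-34187) = 886981715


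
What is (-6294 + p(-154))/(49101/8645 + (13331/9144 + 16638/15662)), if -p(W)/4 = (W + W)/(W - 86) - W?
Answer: -329287803361608/390466927933 ≈ -843.32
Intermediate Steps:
p(W) = 4*W - 8*W/(-86 + W) (p(W) = -4*((W + W)/(W - 86) - W) = -4*((2*W)/(-86 + W) - W) = -4*(2*W/(-86 + W) - W) = -4*(-W + 2*W/(-86 + W)) = 4*W - 8*W/(-86 + W))
(-6294 + p(-154))/(49101/8645 + (13331/9144 + 16638/15662)) = (-6294 + 4*(-154)*(-88 - 154)/(-86 - 154))/(49101/8645 + (13331/9144 + 16638/15662)) = (-6294 + 4*(-154)*(-242)/(-240))/(49101*(1/8645) + (13331*(1/9144) + 16638*(1/15662))) = (-6294 + 4*(-154)*(-1/240)*(-242))/(3777/665 + (13331/9144 + 8319/7831)) = (-6294 - 9317/15)/(3777/665 + 180463997/71606664) = -103727/(15*390466927933/47618431560) = -103727/15*47618431560/390466927933 = -329287803361608/390466927933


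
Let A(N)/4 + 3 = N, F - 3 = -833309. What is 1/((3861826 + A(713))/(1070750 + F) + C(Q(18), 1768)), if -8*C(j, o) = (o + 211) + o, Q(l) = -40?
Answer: -158296/71565445 ≈ -0.0022119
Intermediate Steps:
F = -833306 (F = 3 - 833309 = -833306)
A(N) = -12 + 4*N
C(j, o) = -211/8 - o/4 (C(j, o) = -((o + 211) + o)/8 = -((211 + o) + o)/8 = -(211 + 2*o)/8 = -211/8 - o/4)
1/((3861826 + A(713))/(1070750 + F) + C(Q(18), 1768)) = 1/((3861826 + (-12 + 4*713))/(1070750 - 833306) + (-211/8 - ¼*1768)) = 1/((3861826 + (-12 + 2852))/237444 + (-211/8 - 442)) = 1/((3861826 + 2840)*(1/237444) - 3747/8) = 1/(3864666*(1/237444) - 3747/8) = 1/(644111/39574 - 3747/8) = 1/(-71565445/158296) = -158296/71565445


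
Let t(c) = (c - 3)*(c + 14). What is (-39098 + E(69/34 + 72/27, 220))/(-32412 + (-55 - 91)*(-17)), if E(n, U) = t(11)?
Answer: 19449/14965 ≈ 1.2996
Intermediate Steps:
t(c) = (-3 + c)*(14 + c)
E(n, U) = 200 (E(n, U) = -42 + 11**2 + 11*11 = -42 + 121 + 121 = 200)
(-39098 + E(69/34 + 72/27, 220))/(-32412 + (-55 - 91)*(-17)) = (-39098 + 200)/(-32412 + (-55 - 91)*(-17)) = -38898/(-32412 - 146*(-17)) = -38898/(-32412 + 2482) = -38898/(-29930) = -38898*(-1/29930) = 19449/14965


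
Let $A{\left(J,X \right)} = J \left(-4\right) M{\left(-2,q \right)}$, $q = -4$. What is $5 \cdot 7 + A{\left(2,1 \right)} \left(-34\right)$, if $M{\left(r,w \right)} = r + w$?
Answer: $-1597$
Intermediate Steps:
$A{\left(J,X \right)} = 24 J$ ($A{\left(J,X \right)} = J \left(-4\right) \left(-2 - 4\right) = - 4 J \left(-6\right) = 24 J$)
$5 \cdot 7 + A{\left(2,1 \right)} \left(-34\right) = 5 \cdot 7 + 24 \cdot 2 \left(-34\right) = 35 + 48 \left(-34\right) = 35 - 1632 = -1597$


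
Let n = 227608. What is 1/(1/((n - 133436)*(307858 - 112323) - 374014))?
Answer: 18413548006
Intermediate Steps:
1/(1/((n - 133436)*(307858 - 112323) - 374014)) = 1/(1/((227608 - 133436)*(307858 - 112323) - 374014)) = 1/(1/(94172*195535 - 374014)) = 1/(1/(18413922020 - 374014)) = 1/(1/18413548006) = 18413548006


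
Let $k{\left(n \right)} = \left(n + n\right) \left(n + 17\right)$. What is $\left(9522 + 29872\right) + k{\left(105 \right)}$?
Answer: $65014$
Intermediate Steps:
$k{\left(n \right)} = 2 n \left(17 + n\right)$
$\left(9522 + 29872\right) + k{\left(105 \right)} = \left(9522 + 29872\right) + 2 \cdot 105 \left(17 + 105\right) = 39394 + 2 \cdot 105 \cdot 122 = 39394 + 25620 = 65014$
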